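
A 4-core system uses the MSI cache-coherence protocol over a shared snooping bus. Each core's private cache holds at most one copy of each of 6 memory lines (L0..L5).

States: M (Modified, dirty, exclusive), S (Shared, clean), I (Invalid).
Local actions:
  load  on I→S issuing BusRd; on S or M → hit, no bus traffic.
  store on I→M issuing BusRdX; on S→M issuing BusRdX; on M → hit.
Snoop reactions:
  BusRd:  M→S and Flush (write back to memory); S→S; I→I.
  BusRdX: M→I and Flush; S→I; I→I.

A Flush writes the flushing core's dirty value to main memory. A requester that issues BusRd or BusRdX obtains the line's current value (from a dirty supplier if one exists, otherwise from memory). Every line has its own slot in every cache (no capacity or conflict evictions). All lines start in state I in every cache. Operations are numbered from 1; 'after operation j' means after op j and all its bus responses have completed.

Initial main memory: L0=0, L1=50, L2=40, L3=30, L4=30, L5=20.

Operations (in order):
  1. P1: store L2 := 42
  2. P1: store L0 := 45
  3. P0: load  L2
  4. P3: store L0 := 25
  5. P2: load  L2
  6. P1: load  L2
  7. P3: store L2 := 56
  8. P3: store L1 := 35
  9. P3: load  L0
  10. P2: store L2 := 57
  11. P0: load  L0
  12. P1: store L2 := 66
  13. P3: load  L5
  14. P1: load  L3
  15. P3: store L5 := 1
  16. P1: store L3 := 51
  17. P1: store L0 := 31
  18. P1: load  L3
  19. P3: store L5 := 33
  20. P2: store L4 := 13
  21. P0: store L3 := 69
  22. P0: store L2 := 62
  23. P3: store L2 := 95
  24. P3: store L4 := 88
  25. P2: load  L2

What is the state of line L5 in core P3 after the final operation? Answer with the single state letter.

[1] P1: store L2 := 42 | P0:I, P1:M(42), P2:I, P3:I | bus: BusRdX
[2] P1: store L0 := 45 | P0:I, P1:M(45), P2:I, P3:I | bus: BusRdX
[3] P0: load  L2 | P0:S(42), P1:S(42), P2:I, P3:I | bus: BusRd,Flush
[4] P3: store L0 := 25 | P0:I, P1:I, P2:I, P3:M(25) | bus: BusRdX,Flush
[5] P2: load  L2 | P0:S(42), P1:S(42), P2:S(42), P3:I | bus: BusRd
[6] P1: load  L2 | P0:S(42), P1:S(42), P2:S(42), P3:I | bus: none
[7] P3: store L2 := 56 | P0:I, P1:I, P2:I, P3:M(56) | bus: BusRdX
[8] P3: store L1 := 35 | P0:I, P1:I, P2:I, P3:M(35) | bus: BusRdX
[9] P3: load  L0 | P0:I, P1:I, P2:I, P3:M(25) | bus: none
[10] P2: store L2 := 57 | P0:I, P1:I, P2:M(57), P3:I | bus: BusRdX,Flush
[11] P0: load  L0 | P0:S(25), P1:I, P2:I, P3:S(25) | bus: BusRd,Flush
[12] P1: store L2 := 66 | P0:I, P1:M(66), P2:I, P3:I | bus: BusRdX,Flush
[13] P3: load  L5 | P0:I, P1:I, P2:I, P3:S(20) | bus: BusRd
[14] P1: load  L3 | P0:I, P1:S(30), P2:I, P3:I | bus: BusRd
[15] P3: store L5 := 1 | P0:I, P1:I, P2:I, P3:M(1) | bus: BusRdX
[16] P1: store L3 := 51 | P0:I, P1:M(51), P2:I, P3:I | bus: BusRdX
[17] P1: store L0 := 31 | P0:I, P1:M(31), P2:I, P3:I | bus: BusRdX
[18] P1: load  L3 | P0:I, P1:M(51), P2:I, P3:I | bus: none
[19] P3: store L5 := 33 | P0:I, P1:I, P2:I, P3:M(33) | bus: none
[20] P2: store L4 := 13 | P0:I, P1:I, P2:M(13), P3:I | bus: BusRdX
[21] P0: store L3 := 69 | P0:M(69), P1:I, P2:I, P3:I | bus: BusRdX,Flush
[22] P0: store L2 := 62 | P0:M(62), P1:I, P2:I, P3:I | bus: BusRdX,Flush
[23] P3: store L2 := 95 | P0:I, P1:I, P2:I, P3:M(95) | bus: BusRdX,Flush
[24] P3: store L4 := 88 | P0:I, P1:I, P2:I, P3:M(88) | bus: BusRdX,Flush
[25] P2: load  L2 | P0:I, P1:I, P2:S(95), P3:S(95) | bus: BusRd,Flush

state = M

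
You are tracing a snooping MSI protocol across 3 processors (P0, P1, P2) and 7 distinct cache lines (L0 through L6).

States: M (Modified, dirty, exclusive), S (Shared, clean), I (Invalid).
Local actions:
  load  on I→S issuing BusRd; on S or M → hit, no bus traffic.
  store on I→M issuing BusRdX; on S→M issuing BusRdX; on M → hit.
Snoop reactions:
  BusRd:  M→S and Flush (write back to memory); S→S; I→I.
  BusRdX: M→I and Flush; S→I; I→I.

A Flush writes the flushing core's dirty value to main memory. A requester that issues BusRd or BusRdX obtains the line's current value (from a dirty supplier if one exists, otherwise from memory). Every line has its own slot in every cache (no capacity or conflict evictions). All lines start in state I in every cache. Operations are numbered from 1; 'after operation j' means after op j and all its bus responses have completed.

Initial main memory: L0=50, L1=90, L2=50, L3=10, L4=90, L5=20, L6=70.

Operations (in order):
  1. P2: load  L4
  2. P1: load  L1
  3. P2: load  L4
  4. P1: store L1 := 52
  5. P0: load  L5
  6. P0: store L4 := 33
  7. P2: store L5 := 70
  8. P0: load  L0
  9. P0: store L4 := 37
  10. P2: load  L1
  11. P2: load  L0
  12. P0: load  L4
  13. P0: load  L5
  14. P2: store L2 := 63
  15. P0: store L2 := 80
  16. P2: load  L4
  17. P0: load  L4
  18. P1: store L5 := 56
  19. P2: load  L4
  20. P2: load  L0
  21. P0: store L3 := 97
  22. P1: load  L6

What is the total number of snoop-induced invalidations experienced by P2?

step 1: P2: load  L4  ⟶  IIS  (L4)  txn=BusRd  M[L4]=90
step 2: P1: load  L1  ⟶  ISI  (L1)  txn=BusRd  M[L1]=90
step 3: P2: load  L4  ⟶  IIS  (L4)  txn=∅  M[L4]=90
step 4: P1: store L1 := 52  ⟶  IMI  (L1)  txn=BusRdX  M[L1]=90
step 5: P0: load  L5  ⟶  SII  (L5)  txn=BusRd  M[L5]=20
step 6: P0: store L4 := 33  ⟶  MII  (L4)  txn=BusRdX  M[L4]=90
step 7: P2: store L5 := 70  ⟶  IIM  (L5)  txn=BusRdX  M[L5]=20
step 8: P0: load  L0  ⟶  SII  (L0)  txn=BusRd  M[L0]=50
step 9: P0: store L4 := 37  ⟶  MII  (L4)  txn=∅  M[L4]=90
step 10: P2: load  L1  ⟶  ISS  (L1)  txn=BusRd+Flush  M[L1]=52
step 11: P2: load  L0  ⟶  SIS  (L0)  txn=BusRd  M[L0]=50
step 12: P0: load  L4  ⟶  MII  (L4)  txn=∅  M[L4]=90
step 13: P0: load  L5  ⟶  SIS  (L5)  txn=BusRd+Flush  M[L5]=70
step 14: P2: store L2 := 63  ⟶  IIM  (L2)  txn=BusRdX  M[L2]=50
step 15: P0: store L2 := 80  ⟶  MII  (L2)  txn=BusRdX+Flush  M[L2]=63
step 16: P2: load  L4  ⟶  SIS  (L4)  txn=BusRd+Flush  M[L4]=37
step 17: P0: load  L4  ⟶  SIS  (L4)  txn=∅  M[L4]=37
step 18: P1: store L5 := 56  ⟶  IMI  (L5)  txn=BusRdX  M[L5]=70
step 19: P2: load  L4  ⟶  SIS  (L4)  txn=∅  M[L4]=37
step 20: P2: load  L0  ⟶  SIS  (L0)  txn=∅  M[L0]=50
step 21: P0: store L3 := 97  ⟶  MII  (L3)  txn=BusRdX  M[L3]=10
step 22: P1: load  L6  ⟶  ISI  (L6)  txn=BusRd  M[L6]=70

invalidations = 3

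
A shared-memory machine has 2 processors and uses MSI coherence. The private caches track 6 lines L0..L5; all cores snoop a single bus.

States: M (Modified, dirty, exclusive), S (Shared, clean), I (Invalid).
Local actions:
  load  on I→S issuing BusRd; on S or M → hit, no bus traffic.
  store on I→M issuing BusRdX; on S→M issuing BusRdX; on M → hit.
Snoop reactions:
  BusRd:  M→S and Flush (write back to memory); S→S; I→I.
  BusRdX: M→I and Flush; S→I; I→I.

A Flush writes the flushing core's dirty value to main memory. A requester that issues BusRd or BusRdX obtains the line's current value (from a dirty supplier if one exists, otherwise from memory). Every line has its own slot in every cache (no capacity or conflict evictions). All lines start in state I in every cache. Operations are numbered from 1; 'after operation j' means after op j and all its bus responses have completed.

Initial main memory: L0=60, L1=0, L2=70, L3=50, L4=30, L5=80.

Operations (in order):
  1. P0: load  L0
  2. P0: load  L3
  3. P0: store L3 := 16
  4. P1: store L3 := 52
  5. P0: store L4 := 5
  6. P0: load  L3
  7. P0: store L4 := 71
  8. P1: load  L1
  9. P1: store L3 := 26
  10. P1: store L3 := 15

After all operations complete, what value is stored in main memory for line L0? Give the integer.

  op1 P0: load  L0 → S/I on L0; bus BusRd; mem=60
  op2 P0: load  L3 → S/I on L3; bus BusRd; mem=50
  op3 P0: store L3 := 16 → M/I on L3; bus BusRdX; mem=50
  op4 P1: store L3 := 52 → I/M on L3; bus BusRdX Flush; mem=16
  op5 P0: store L4 := 5 → M/I on L4; bus BusRdX; mem=30
  op6 P0: load  L3 → S/S on L3; bus BusRd Flush; mem=52
  op7 P0: store L4 := 71 → M/I on L4; bus (none); mem=30
  op8 P1: load  L1 → I/S on L1; bus BusRd; mem=0
  op9 P1: store L3 := 26 → I/M on L3; bus BusRdX; mem=52
  op10 P1: store L3 := 15 → I/M on L3; bus (none); mem=52

memory[L0] = 60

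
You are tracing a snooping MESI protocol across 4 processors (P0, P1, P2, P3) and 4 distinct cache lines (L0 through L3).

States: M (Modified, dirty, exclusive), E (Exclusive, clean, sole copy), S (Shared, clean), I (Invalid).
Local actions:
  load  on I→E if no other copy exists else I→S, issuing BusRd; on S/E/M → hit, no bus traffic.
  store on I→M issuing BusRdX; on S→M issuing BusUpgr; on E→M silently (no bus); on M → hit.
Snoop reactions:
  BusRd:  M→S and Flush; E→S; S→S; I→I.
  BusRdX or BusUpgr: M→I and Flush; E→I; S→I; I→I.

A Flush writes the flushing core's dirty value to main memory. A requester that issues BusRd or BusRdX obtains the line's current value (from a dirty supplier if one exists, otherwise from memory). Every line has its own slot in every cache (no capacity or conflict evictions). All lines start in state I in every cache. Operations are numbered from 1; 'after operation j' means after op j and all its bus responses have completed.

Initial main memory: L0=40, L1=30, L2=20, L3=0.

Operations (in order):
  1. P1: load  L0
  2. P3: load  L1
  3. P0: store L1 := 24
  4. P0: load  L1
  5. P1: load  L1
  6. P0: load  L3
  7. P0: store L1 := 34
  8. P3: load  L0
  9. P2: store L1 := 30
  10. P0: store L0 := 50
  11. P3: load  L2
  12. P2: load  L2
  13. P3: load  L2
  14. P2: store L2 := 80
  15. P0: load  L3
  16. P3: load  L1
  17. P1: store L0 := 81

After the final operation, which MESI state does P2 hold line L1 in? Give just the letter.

state = S

  op1 P1: load  L0 → I/E/I/I on L0; bus BusRd; mem=40
  op2 P3: load  L1 → I/I/I/E on L1; bus BusRd; mem=30
  op3 P0: store L1 := 24 → M/I/I/I on L1; bus BusRdX; mem=30
  op4 P0: load  L1 → M/I/I/I on L1; bus (none); mem=30
  op5 P1: load  L1 → S/S/I/I on L1; bus BusRd Flush; mem=24
  op6 P0: load  L3 → E/I/I/I on L3; bus BusRd; mem=0
  op7 P0: store L1 := 34 → M/I/I/I on L1; bus BusUpgr; mem=24
  op8 P3: load  L0 → I/S/I/S on L0; bus BusRd; mem=40
  op9 P2: store L1 := 30 → I/I/M/I on L1; bus BusRdX Flush; mem=34
  op10 P0: store L0 := 50 → M/I/I/I on L0; bus BusRdX; mem=40
  op11 P3: load  L2 → I/I/I/E on L2; bus BusRd; mem=20
  op12 P2: load  L2 → I/I/S/S on L2; bus BusRd; mem=20
  op13 P3: load  L2 → I/I/S/S on L2; bus (none); mem=20
  op14 P2: store L2 := 80 → I/I/M/I on L2; bus BusUpgr; mem=20
  op15 P0: load  L3 → E/I/I/I on L3; bus (none); mem=0
  op16 P3: load  L1 → I/I/S/S on L1; bus BusRd Flush; mem=30
  op17 P1: store L0 := 81 → I/M/I/I on L0; bus BusRdX Flush; mem=50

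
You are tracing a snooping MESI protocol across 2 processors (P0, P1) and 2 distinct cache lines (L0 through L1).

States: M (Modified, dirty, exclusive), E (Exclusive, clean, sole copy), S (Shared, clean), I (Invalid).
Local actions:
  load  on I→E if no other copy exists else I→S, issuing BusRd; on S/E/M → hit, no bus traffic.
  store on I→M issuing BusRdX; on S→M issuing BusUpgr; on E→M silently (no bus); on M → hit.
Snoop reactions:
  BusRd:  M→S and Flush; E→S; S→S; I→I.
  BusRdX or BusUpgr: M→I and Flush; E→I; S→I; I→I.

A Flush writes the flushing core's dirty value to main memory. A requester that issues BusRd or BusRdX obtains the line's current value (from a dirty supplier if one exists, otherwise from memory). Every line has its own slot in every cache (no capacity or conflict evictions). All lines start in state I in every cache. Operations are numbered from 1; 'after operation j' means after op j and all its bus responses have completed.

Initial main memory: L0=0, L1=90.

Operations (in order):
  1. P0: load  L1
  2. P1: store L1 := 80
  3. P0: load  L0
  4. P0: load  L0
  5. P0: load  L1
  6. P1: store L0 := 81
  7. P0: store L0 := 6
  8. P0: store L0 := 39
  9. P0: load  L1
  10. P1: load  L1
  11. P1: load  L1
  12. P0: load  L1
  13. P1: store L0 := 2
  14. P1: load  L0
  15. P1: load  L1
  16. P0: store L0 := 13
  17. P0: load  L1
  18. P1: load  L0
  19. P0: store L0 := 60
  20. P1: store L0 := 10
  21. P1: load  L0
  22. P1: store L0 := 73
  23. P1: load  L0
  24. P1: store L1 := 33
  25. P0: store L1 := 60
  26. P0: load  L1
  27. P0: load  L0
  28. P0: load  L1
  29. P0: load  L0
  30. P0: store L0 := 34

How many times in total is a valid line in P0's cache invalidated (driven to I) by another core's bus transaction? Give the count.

  op1 P0: load  L1 → E/I on L1; bus BusRd; mem=90
  op2 P1: store L1 := 80 → I/M on L1; bus BusRdX; mem=90
  op3 P0: load  L0 → E/I on L0; bus BusRd; mem=0
  op4 P0: load  L0 → E/I on L0; bus (none); mem=0
  op5 P0: load  L1 → S/S on L1; bus BusRd Flush; mem=80
  op6 P1: store L0 := 81 → I/M on L0; bus BusRdX; mem=0
  op7 P0: store L0 := 6 → M/I on L0; bus BusRdX Flush; mem=81
  op8 P0: store L0 := 39 → M/I on L0; bus (none); mem=81
  op9 P0: load  L1 → S/S on L1; bus (none); mem=80
  op10 P1: load  L1 → S/S on L1; bus (none); mem=80
  op11 P1: load  L1 → S/S on L1; bus (none); mem=80
  op12 P0: load  L1 → S/S on L1; bus (none); mem=80
  op13 P1: store L0 := 2 → I/M on L0; bus BusRdX Flush; mem=39
  op14 P1: load  L0 → I/M on L0; bus (none); mem=39
  op15 P1: load  L1 → S/S on L1; bus (none); mem=80
  op16 P0: store L0 := 13 → M/I on L0; bus BusRdX Flush; mem=2
  op17 P0: load  L1 → S/S on L1; bus (none); mem=80
  op18 P1: load  L0 → S/S on L0; bus BusRd Flush; mem=13
  op19 P0: store L0 := 60 → M/I on L0; bus BusUpgr; mem=13
  op20 P1: store L0 := 10 → I/M on L0; bus BusRdX Flush; mem=60
  op21 P1: load  L0 → I/M on L0; bus (none); mem=60
  op22 P1: store L0 := 73 → I/M on L0; bus (none); mem=60
  op23 P1: load  L0 → I/M on L0; bus (none); mem=60
  op24 P1: store L1 := 33 → I/M on L1; bus BusUpgr; mem=80
  op25 P0: store L1 := 60 → M/I on L1; bus BusRdX Flush; mem=33
  op26 P0: load  L1 → M/I on L1; bus (none); mem=33
  op27 P0: load  L0 → S/S on L0; bus BusRd Flush; mem=73
  op28 P0: load  L1 → M/I on L1; bus (none); mem=33
  op29 P0: load  L0 → S/S on L0; bus (none); mem=73
  op30 P0: store L0 := 34 → M/I on L0; bus BusUpgr; mem=73

invalidations = 5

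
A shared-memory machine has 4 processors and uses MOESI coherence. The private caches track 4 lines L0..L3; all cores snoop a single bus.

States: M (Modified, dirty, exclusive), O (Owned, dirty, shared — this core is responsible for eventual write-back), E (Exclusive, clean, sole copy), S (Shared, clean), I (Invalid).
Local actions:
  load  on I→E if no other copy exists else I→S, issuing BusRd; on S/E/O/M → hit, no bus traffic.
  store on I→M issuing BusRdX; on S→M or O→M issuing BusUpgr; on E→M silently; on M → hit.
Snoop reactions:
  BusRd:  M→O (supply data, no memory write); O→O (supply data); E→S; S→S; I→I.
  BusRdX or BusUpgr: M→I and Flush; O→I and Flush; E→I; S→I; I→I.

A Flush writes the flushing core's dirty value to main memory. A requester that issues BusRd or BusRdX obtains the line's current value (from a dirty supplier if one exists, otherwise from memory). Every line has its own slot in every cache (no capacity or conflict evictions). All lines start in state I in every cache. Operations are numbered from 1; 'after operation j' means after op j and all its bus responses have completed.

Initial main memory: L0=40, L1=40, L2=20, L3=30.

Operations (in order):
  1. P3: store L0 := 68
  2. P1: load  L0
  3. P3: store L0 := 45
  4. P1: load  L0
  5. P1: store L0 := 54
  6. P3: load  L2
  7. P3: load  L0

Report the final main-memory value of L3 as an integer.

step 1: P3: store L0 := 68  ⟶  IIIM  (L0)  txn=BusRdX  M[L0]=40
step 2: P1: load  L0  ⟶  ISIO  (L0)  txn=BusRd  M[L0]=40
step 3: P3: store L0 := 45  ⟶  IIIM  (L0)  txn=BusUpgr  M[L0]=40
step 4: P1: load  L0  ⟶  ISIO  (L0)  txn=BusRd  M[L0]=40
step 5: P1: store L0 := 54  ⟶  IMII  (L0)  txn=BusUpgr+Flush  M[L0]=45
step 6: P3: load  L2  ⟶  IIIE  (L2)  txn=BusRd  M[L2]=20
step 7: P3: load  L0  ⟶  IOIS  (L0)  txn=BusRd  M[L0]=45

memory[L3] = 30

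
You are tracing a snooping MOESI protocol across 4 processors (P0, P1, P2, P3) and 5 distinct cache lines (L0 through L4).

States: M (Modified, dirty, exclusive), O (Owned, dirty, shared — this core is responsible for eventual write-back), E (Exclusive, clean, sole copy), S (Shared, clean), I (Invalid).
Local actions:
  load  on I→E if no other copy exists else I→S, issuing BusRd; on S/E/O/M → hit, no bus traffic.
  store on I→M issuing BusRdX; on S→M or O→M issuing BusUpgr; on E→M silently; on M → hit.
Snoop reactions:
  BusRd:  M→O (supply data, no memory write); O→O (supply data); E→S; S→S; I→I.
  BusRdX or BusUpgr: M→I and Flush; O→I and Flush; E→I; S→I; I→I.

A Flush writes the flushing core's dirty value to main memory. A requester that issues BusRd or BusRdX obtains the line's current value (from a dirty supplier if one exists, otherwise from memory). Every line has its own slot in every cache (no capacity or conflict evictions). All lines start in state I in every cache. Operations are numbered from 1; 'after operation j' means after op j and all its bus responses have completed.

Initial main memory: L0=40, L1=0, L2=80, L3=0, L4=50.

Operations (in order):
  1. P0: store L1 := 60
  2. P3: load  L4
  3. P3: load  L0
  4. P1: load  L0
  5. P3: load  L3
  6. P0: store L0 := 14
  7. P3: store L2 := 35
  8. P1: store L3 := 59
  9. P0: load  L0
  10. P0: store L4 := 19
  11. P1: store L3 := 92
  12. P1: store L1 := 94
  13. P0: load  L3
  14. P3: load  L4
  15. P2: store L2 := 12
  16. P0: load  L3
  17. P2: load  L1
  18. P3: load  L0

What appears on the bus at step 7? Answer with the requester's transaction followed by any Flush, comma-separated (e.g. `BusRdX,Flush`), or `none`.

bus = BusRdX

1. P0: store L1 := 60  bus=[BusRdX]  L1: P0=M P1=I P2=I P3=I  mem[L1]=0
2. P3: load  L4  bus=[BusRd]  L4: P0=I P1=I P2=I P3=E  mem[L4]=50
3. P3: load  L0  bus=[BusRd]  L0: P0=I P1=I P2=I P3=E  mem[L0]=40
4. P1: load  L0  bus=[BusRd]  L0: P0=I P1=S P2=I P3=S  mem[L0]=40
5. P3: load  L3  bus=[BusRd]  L3: P0=I P1=I P2=I P3=E  mem[L3]=0
6. P0: store L0 := 14  bus=[BusRdX]  L0: P0=M P1=I P2=I P3=I  mem[L0]=40
7. P3: store L2 := 35  bus=[BusRdX]  L2: P0=I P1=I P2=I P3=M  mem[L2]=80
8. P1: store L3 := 59  bus=[BusRdX]  L3: P0=I P1=M P2=I P3=I  mem[L3]=0
9. P0: load  L0  bus=[-]  L0: P0=M P1=I P2=I P3=I  mem[L0]=40
10. P0: store L4 := 19  bus=[BusRdX]  L4: P0=M P1=I P2=I P3=I  mem[L4]=50
11. P1: store L3 := 92  bus=[-]  L3: P0=I P1=M P2=I P3=I  mem[L3]=0
12. P1: store L1 := 94  bus=[BusRdX,Flush]  L1: P0=I P1=M P2=I P3=I  mem[L1]=60
13. P0: load  L3  bus=[BusRd]  L3: P0=S P1=O P2=I P3=I  mem[L3]=0
14. P3: load  L4  bus=[BusRd]  L4: P0=O P1=I P2=I P3=S  mem[L4]=50
15. P2: store L2 := 12  bus=[BusRdX,Flush]  L2: P0=I P1=I P2=M P3=I  mem[L2]=35
16. P0: load  L3  bus=[-]  L3: P0=S P1=O P2=I P3=I  mem[L3]=0
17. P2: load  L1  bus=[BusRd]  L1: P0=I P1=O P2=S P3=I  mem[L1]=60
18. P3: load  L0  bus=[BusRd]  L0: P0=O P1=I P2=I P3=S  mem[L0]=40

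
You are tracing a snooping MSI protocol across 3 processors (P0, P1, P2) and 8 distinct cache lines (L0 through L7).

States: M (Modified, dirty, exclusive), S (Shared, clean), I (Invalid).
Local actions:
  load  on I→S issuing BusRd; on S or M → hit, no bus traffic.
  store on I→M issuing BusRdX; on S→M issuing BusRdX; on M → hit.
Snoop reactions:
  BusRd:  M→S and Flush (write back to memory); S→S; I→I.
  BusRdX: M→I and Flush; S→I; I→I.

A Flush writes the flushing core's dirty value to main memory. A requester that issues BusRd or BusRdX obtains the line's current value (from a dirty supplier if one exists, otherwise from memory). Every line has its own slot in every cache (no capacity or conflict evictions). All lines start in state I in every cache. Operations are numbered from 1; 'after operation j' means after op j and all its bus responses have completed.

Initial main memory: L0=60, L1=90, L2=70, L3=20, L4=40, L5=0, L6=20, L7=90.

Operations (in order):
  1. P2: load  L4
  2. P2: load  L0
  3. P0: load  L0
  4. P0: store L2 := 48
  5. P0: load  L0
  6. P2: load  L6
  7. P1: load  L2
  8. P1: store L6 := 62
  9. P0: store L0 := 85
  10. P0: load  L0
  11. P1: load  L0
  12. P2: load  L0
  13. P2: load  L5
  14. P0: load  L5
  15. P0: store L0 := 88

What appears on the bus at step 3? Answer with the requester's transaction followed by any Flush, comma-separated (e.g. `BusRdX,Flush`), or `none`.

bus = BusRd

[1] P2: load  L4 | P0:I, P1:I, P2:S(40) | bus: BusRd
[2] P2: load  L0 | P0:I, P1:I, P2:S(60) | bus: BusRd
[3] P0: load  L0 | P0:S(60), P1:I, P2:S(60) | bus: BusRd
[4] P0: store L2 := 48 | P0:M(48), P1:I, P2:I | bus: BusRdX
[5] P0: load  L0 | P0:S(60), P1:I, P2:S(60) | bus: none
[6] P2: load  L6 | P0:I, P1:I, P2:S(20) | bus: BusRd
[7] P1: load  L2 | P0:S(48), P1:S(48), P2:I | bus: BusRd,Flush
[8] P1: store L6 := 62 | P0:I, P1:M(62), P2:I | bus: BusRdX
[9] P0: store L0 := 85 | P0:M(85), P1:I, P2:I | bus: BusRdX
[10] P0: load  L0 | P0:M(85), P1:I, P2:I | bus: none
[11] P1: load  L0 | P0:S(85), P1:S(85), P2:I | bus: BusRd,Flush
[12] P2: load  L0 | P0:S(85), P1:S(85), P2:S(85) | bus: BusRd
[13] P2: load  L5 | P0:I, P1:I, P2:S(0) | bus: BusRd
[14] P0: load  L5 | P0:S(0), P1:I, P2:S(0) | bus: BusRd
[15] P0: store L0 := 88 | P0:M(88), P1:I, P2:I | bus: BusRdX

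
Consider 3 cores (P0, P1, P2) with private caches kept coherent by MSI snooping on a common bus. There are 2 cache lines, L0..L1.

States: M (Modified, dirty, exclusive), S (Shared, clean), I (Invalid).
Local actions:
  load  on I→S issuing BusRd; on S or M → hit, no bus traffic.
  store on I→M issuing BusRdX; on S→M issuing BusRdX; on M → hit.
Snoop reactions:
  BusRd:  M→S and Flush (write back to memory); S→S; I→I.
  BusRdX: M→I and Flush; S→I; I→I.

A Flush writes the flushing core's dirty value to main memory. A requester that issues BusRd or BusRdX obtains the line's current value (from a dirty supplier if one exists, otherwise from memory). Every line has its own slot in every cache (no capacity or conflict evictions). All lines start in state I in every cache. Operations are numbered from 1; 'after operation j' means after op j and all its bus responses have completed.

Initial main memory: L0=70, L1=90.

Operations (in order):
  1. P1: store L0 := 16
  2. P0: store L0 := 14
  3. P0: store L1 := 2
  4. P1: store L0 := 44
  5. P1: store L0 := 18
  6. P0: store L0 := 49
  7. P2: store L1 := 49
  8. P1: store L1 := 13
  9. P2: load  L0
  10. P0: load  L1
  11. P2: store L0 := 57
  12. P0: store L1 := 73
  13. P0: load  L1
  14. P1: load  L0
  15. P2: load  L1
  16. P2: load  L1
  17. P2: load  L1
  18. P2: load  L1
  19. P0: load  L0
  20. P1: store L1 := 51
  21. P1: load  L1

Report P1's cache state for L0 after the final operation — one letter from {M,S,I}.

[1] P1: store L0 := 16 | P0:I, P1:M(16), P2:I | bus: BusRdX
[2] P0: store L0 := 14 | P0:M(14), P1:I, P2:I | bus: BusRdX,Flush
[3] P0: store L1 := 2 | P0:M(2), P1:I, P2:I | bus: BusRdX
[4] P1: store L0 := 44 | P0:I, P1:M(44), P2:I | bus: BusRdX,Flush
[5] P1: store L0 := 18 | P0:I, P1:M(18), P2:I | bus: none
[6] P0: store L0 := 49 | P0:M(49), P1:I, P2:I | bus: BusRdX,Flush
[7] P2: store L1 := 49 | P0:I, P1:I, P2:M(49) | bus: BusRdX,Flush
[8] P1: store L1 := 13 | P0:I, P1:M(13), P2:I | bus: BusRdX,Flush
[9] P2: load  L0 | P0:S(49), P1:I, P2:S(49) | bus: BusRd,Flush
[10] P0: load  L1 | P0:S(13), P1:S(13), P2:I | bus: BusRd,Flush
[11] P2: store L0 := 57 | P0:I, P1:I, P2:M(57) | bus: BusRdX
[12] P0: store L1 := 73 | P0:M(73), P1:I, P2:I | bus: BusRdX
[13] P0: load  L1 | P0:M(73), P1:I, P2:I | bus: none
[14] P1: load  L0 | P0:I, P1:S(57), P2:S(57) | bus: BusRd,Flush
[15] P2: load  L1 | P0:S(73), P1:I, P2:S(73) | bus: BusRd,Flush
[16] P2: load  L1 | P0:S(73), P1:I, P2:S(73) | bus: none
[17] P2: load  L1 | P0:S(73), P1:I, P2:S(73) | bus: none
[18] P2: load  L1 | P0:S(73), P1:I, P2:S(73) | bus: none
[19] P0: load  L0 | P0:S(57), P1:S(57), P2:S(57) | bus: BusRd
[20] P1: store L1 := 51 | P0:I, P1:M(51), P2:I | bus: BusRdX
[21] P1: load  L1 | P0:I, P1:M(51), P2:I | bus: none

state = S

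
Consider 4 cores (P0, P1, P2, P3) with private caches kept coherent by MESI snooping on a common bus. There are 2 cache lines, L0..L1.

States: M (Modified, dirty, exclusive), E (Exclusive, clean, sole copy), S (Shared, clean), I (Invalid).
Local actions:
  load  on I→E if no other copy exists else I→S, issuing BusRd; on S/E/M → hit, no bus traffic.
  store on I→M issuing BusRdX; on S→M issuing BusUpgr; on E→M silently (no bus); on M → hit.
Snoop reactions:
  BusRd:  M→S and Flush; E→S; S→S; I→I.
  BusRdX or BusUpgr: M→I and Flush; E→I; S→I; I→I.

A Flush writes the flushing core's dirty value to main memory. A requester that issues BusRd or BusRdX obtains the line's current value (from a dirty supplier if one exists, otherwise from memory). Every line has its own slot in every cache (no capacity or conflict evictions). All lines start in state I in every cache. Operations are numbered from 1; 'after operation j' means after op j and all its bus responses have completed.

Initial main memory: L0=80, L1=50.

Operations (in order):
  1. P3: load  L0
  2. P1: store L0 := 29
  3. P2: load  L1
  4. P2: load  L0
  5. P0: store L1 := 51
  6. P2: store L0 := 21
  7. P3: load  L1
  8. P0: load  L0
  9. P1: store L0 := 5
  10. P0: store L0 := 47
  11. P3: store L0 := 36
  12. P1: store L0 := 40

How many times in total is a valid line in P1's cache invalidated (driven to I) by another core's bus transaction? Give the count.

invalidations = 2

step 1: P3: load  L0  ⟶  IIIE  (L0)  txn=BusRd  M[L0]=80
step 2: P1: store L0 := 29  ⟶  IMII  (L0)  txn=BusRdX  M[L0]=80
step 3: P2: load  L1  ⟶  IIEI  (L1)  txn=BusRd  M[L1]=50
step 4: P2: load  L0  ⟶  ISSI  (L0)  txn=BusRd+Flush  M[L0]=29
step 5: P0: store L1 := 51  ⟶  MIII  (L1)  txn=BusRdX  M[L1]=50
step 6: P2: store L0 := 21  ⟶  IIMI  (L0)  txn=BusUpgr  M[L0]=29
step 7: P3: load  L1  ⟶  SIIS  (L1)  txn=BusRd+Flush  M[L1]=51
step 8: P0: load  L0  ⟶  SISI  (L0)  txn=BusRd+Flush  M[L0]=21
step 9: P1: store L0 := 5  ⟶  IMII  (L0)  txn=BusRdX  M[L0]=21
step 10: P0: store L0 := 47  ⟶  MIII  (L0)  txn=BusRdX+Flush  M[L0]=5
step 11: P3: store L0 := 36  ⟶  IIIM  (L0)  txn=BusRdX+Flush  M[L0]=47
step 12: P1: store L0 := 40  ⟶  IMII  (L0)  txn=BusRdX+Flush  M[L0]=36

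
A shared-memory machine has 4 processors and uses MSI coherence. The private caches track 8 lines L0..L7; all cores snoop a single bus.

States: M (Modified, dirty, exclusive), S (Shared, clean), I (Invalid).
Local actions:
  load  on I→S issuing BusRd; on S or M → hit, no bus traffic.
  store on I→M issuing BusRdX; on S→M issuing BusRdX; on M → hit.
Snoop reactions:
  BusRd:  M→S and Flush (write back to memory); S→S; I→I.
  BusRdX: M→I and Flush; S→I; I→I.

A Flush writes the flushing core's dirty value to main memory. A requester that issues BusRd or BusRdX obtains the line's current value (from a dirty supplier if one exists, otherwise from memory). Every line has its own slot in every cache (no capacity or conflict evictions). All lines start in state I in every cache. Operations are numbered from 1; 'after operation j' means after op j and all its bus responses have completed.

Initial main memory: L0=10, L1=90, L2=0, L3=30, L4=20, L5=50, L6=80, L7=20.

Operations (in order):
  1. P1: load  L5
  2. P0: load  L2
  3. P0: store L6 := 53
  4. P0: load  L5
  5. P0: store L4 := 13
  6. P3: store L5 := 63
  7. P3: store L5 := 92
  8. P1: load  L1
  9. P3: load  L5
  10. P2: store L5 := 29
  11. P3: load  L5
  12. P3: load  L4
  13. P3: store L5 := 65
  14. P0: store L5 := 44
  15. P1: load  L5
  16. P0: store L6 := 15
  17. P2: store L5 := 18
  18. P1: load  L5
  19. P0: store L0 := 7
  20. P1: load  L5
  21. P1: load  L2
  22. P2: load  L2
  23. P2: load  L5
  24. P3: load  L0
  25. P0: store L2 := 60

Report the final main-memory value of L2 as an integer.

memory[L2] = 0

[1] P1: load  L5 | P0:I, P1:S(50), P2:I, P3:I | bus: BusRd
[2] P0: load  L2 | P0:S(0), P1:I, P2:I, P3:I | bus: BusRd
[3] P0: store L6 := 53 | P0:M(53), P1:I, P2:I, P3:I | bus: BusRdX
[4] P0: load  L5 | P0:S(50), P1:S(50), P2:I, P3:I | bus: BusRd
[5] P0: store L4 := 13 | P0:M(13), P1:I, P2:I, P3:I | bus: BusRdX
[6] P3: store L5 := 63 | P0:I, P1:I, P2:I, P3:M(63) | bus: BusRdX
[7] P3: store L5 := 92 | P0:I, P1:I, P2:I, P3:M(92) | bus: none
[8] P1: load  L1 | P0:I, P1:S(90), P2:I, P3:I | bus: BusRd
[9] P3: load  L5 | P0:I, P1:I, P2:I, P3:M(92) | bus: none
[10] P2: store L5 := 29 | P0:I, P1:I, P2:M(29), P3:I | bus: BusRdX,Flush
[11] P3: load  L5 | P0:I, P1:I, P2:S(29), P3:S(29) | bus: BusRd,Flush
[12] P3: load  L4 | P0:S(13), P1:I, P2:I, P3:S(13) | bus: BusRd,Flush
[13] P3: store L5 := 65 | P0:I, P1:I, P2:I, P3:M(65) | bus: BusRdX
[14] P0: store L5 := 44 | P0:M(44), P1:I, P2:I, P3:I | bus: BusRdX,Flush
[15] P1: load  L5 | P0:S(44), P1:S(44), P2:I, P3:I | bus: BusRd,Flush
[16] P0: store L6 := 15 | P0:M(15), P1:I, P2:I, P3:I | bus: none
[17] P2: store L5 := 18 | P0:I, P1:I, P2:M(18), P3:I | bus: BusRdX
[18] P1: load  L5 | P0:I, P1:S(18), P2:S(18), P3:I | bus: BusRd,Flush
[19] P0: store L0 := 7 | P0:M(7), P1:I, P2:I, P3:I | bus: BusRdX
[20] P1: load  L5 | P0:I, P1:S(18), P2:S(18), P3:I | bus: none
[21] P1: load  L2 | P0:S(0), P1:S(0), P2:I, P3:I | bus: BusRd
[22] P2: load  L2 | P0:S(0), P1:S(0), P2:S(0), P3:I | bus: BusRd
[23] P2: load  L5 | P0:I, P1:S(18), P2:S(18), P3:I | bus: none
[24] P3: load  L0 | P0:S(7), P1:I, P2:I, P3:S(7) | bus: BusRd,Flush
[25] P0: store L2 := 60 | P0:M(60), P1:I, P2:I, P3:I | bus: BusRdX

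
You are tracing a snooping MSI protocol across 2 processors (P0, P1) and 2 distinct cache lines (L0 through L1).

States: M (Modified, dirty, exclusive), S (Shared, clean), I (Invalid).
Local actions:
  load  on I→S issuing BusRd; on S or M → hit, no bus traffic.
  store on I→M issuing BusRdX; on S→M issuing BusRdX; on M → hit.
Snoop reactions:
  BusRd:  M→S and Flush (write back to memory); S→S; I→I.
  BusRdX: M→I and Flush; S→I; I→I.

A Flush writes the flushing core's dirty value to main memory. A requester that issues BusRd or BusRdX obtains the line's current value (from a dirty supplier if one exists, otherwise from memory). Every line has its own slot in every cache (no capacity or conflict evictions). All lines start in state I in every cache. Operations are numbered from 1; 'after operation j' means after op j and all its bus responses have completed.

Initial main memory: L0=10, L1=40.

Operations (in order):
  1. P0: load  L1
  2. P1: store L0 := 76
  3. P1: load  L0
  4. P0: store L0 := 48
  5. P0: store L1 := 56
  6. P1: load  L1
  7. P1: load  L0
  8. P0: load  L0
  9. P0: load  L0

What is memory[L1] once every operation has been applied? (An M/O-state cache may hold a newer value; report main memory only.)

memory[L1] = 56

[1] P0: load  L1 | P0:S(40), P1:I | bus: BusRd
[2] P1: store L0 := 76 | P0:I, P1:M(76) | bus: BusRdX
[3] P1: load  L0 | P0:I, P1:M(76) | bus: none
[4] P0: store L0 := 48 | P0:M(48), P1:I | bus: BusRdX,Flush
[5] P0: store L1 := 56 | P0:M(56), P1:I | bus: BusRdX
[6] P1: load  L1 | P0:S(56), P1:S(56) | bus: BusRd,Flush
[7] P1: load  L0 | P0:S(48), P1:S(48) | bus: BusRd,Flush
[8] P0: load  L0 | P0:S(48), P1:S(48) | bus: none
[9] P0: load  L0 | P0:S(48), P1:S(48) | bus: none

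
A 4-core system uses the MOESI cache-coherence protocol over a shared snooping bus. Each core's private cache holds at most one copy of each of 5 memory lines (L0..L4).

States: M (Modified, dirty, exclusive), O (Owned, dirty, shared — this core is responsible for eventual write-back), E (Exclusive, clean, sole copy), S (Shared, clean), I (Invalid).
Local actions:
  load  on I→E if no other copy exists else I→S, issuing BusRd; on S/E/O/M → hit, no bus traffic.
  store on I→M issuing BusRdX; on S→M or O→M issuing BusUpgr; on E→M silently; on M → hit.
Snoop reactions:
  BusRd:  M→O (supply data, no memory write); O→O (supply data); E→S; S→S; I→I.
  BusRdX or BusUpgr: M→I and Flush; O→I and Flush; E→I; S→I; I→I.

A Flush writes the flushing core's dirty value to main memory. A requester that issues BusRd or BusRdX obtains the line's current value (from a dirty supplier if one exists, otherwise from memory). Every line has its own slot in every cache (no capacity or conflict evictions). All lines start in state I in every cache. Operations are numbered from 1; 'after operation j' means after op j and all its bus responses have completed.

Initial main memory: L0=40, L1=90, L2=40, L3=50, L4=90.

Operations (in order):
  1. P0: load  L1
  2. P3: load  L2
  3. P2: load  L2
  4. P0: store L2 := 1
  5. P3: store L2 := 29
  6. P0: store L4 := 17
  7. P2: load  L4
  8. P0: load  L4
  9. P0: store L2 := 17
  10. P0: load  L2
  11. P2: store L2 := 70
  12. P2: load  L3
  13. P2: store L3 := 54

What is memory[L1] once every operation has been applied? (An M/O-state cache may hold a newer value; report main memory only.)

step 1: P0: load  L1  ⟶  EIII  (L1)  txn=BusRd  M[L1]=90
step 2: P3: load  L2  ⟶  IIIE  (L2)  txn=BusRd  M[L2]=40
step 3: P2: load  L2  ⟶  IISS  (L2)  txn=BusRd  M[L2]=40
step 4: P0: store L2 := 1  ⟶  MIII  (L2)  txn=BusRdX  M[L2]=40
step 5: P3: store L2 := 29  ⟶  IIIM  (L2)  txn=BusRdX+Flush  M[L2]=1
step 6: P0: store L4 := 17  ⟶  MIII  (L4)  txn=BusRdX  M[L4]=90
step 7: P2: load  L4  ⟶  OISI  (L4)  txn=BusRd  M[L4]=90
step 8: P0: load  L4  ⟶  OISI  (L4)  txn=∅  M[L4]=90
step 9: P0: store L2 := 17  ⟶  MIII  (L2)  txn=BusRdX+Flush  M[L2]=29
step 10: P0: load  L2  ⟶  MIII  (L2)  txn=∅  M[L2]=29
step 11: P2: store L2 := 70  ⟶  IIMI  (L2)  txn=BusRdX+Flush  M[L2]=17
step 12: P2: load  L3  ⟶  IIEI  (L3)  txn=BusRd  M[L3]=50
step 13: P2: store L3 := 54  ⟶  IIMI  (L3)  txn=∅  M[L3]=50

memory[L1] = 90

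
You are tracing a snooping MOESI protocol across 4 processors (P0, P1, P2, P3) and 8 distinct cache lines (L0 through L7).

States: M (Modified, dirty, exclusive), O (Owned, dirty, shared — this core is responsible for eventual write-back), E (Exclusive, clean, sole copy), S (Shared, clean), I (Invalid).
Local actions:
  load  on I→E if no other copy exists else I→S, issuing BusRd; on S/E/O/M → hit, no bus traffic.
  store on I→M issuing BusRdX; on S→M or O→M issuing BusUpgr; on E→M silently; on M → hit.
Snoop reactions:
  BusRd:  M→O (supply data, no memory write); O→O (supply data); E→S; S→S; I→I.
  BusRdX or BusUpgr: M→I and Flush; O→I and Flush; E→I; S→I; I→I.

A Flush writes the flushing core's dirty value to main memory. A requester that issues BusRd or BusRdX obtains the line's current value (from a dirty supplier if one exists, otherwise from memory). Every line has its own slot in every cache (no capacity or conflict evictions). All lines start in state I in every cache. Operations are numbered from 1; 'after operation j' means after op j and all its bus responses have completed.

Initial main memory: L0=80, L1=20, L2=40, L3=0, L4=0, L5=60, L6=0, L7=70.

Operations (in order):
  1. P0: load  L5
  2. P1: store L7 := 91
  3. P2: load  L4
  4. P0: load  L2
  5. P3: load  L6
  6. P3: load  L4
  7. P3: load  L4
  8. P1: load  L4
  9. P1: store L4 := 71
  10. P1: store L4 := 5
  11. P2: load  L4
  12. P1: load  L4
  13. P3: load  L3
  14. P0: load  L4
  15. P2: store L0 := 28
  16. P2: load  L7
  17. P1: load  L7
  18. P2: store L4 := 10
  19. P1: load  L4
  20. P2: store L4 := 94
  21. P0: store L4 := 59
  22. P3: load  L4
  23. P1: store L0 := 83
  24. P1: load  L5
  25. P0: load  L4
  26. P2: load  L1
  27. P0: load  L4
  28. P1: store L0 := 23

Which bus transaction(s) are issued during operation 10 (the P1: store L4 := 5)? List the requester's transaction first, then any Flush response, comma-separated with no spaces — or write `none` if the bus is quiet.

bus = none

[1] P0: load  L5 | P0:E(60), P1:I, P2:I, P3:I | bus: BusRd
[2] P1: store L7 := 91 | P0:I, P1:M(91), P2:I, P3:I | bus: BusRdX
[3] P2: load  L4 | P0:I, P1:I, P2:E(0), P3:I | bus: BusRd
[4] P0: load  L2 | P0:E(40), P1:I, P2:I, P3:I | bus: BusRd
[5] P3: load  L6 | P0:I, P1:I, P2:I, P3:E(0) | bus: BusRd
[6] P3: load  L4 | P0:I, P1:I, P2:S(0), P3:S(0) | bus: BusRd
[7] P3: load  L4 | P0:I, P1:I, P2:S(0), P3:S(0) | bus: none
[8] P1: load  L4 | P0:I, P1:S(0), P2:S(0), P3:S(0) | bus: BusRd
[9] P1: store L4 := 71 | P0:I, P1:M(71), P2:I, P3:I | bus: BusUpgr
[10] P1: store L4 := 5 | P0:I, P1:M(5), P2:I, P3:I | bus: none
[11] P2: load  L4 | P0:I, P1:O(5), P2:S(5), P3:I | bus: BusRd
[12] P1: load  L4 | P0:I, P1:O(5), P2:S(5), P3:I | bus: none
[13] P3: load  L3 | P0:I, P1:I, P2:I, P3:E(0) | bus: BusRd
[14] P0: load  L4 | P0:S(5), P1:O(5), P2:S(5), P3:I | bus: BusRd
[15] P2: store L0 := 28 | P0:I, P1:I, P2:M(28), P3:I | bus: BusRdX
[16] P2: load  L7 | P0:I, P1:O(91), P2:S(91), P3:I | bus: BusRd
[17] P1: load  L7 | P0:I, P1:O(91), P2:S(91), P3:I | bus: none
[18] P2: store L4 := 10 | P0:I, P1:I, P2:M(10), P3:I | bus: BusUpgr,Flush
[19] P1: load  L4 | P0:I, P1:S(10), P2:O(10), P3:I | bus: BusRd
[20] P2: store L4 := 94 | P0:I, P1:I, P2:M(94), P3:I | bus: BusUpgr
[21] P0: store L4 := 59 | P0:M(59), P1:I, P2:I, P3:I | bus: BusRdX,Flush
[22] P3: load  L4 | P0:O(59), P1:I, P2:I, P3:S(59) | bus: BusRd
[23] P1: store L0 := 83 | P0:I, P1:M(83), P2:I, P3:I | bus: BusRdX,Flush
[24] P1: load  L5 | P0:S(60), P1:S(60), P2:I, P3:I | bus: BusRd
[25] P0: load  L4 | P0:O(59), P1:I, P2:I, P3:S(59) | bus: none
[26] P2: load  L1 | P0:I, P1:I, P2:E(20), P3:I | bus: BusRd
[27] P0: load  L4 | P0:O(59), P1:I, P2:I, P3:S(59) | bus: none
[28] P1: store L0 := 23 | P0:I, P1:M(23), P2:I, P3:I | bus: none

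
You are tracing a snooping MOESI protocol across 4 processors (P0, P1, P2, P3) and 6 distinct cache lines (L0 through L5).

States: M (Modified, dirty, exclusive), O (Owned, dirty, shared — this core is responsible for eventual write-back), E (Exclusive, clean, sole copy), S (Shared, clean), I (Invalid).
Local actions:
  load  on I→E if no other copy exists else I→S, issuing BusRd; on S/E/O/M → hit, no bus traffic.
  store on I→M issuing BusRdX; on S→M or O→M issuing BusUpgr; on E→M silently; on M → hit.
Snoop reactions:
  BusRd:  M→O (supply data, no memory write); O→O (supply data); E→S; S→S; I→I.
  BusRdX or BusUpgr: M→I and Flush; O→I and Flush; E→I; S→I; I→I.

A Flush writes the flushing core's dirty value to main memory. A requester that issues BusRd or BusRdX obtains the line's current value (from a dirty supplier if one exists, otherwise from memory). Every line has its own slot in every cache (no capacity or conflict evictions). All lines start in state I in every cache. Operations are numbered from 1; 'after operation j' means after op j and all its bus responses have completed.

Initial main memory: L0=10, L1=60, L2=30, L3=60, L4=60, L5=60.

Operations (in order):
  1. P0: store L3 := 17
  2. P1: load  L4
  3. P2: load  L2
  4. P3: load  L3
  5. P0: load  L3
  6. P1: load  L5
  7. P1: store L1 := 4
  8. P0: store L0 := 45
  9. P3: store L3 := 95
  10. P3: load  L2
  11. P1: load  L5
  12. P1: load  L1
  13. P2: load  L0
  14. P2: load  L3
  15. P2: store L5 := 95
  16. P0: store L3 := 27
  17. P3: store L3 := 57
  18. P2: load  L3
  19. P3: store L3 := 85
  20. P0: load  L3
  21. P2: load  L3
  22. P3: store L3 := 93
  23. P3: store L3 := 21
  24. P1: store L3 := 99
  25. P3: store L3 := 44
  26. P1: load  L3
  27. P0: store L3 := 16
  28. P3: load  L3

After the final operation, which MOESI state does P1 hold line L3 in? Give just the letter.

state = I

  op1 P0: store L3 := 17 → M/I/I/I on L3; bus BusRdX; mem=60
  op2 P1: load  L4 → I/E/I/I on L4; bus BusRd; mem=60
  op3 P2: load  L2 → I/I/E/I on L2; bus BusRd; mem=30
  op4 P3: load  L3 → O/I/I/S on L3; bus BusRd; mem=60
  op5 P0: load  L3 → O/I/I/S on L3; bus (none); mem=60
  op6 P1: load  L5 → I/E/I/I on L5; bus BusRd; mem=60
  op7 P1: store L1 := 4 → I/M/I/I on L1; bus BusRdX; mem=60
  op8 P0: store L0 := 45 → M/I/I/I on L0; bus BusRdX; mem=10
  op9 P3: store L3 := 95 → I/I/I/M on L3; bus BusUpgr Flush; mem=17
  op10 P3: load  L2 → I/I/S/S on L2; bus BusRd; mem=30
  op11 P1: load  L5 → I/E/I/I on L5; bus (none); mem=60
  op12 P1: load  L1 → I/M/I/I on L1; bus (none); mem=60
  op13 P2: load  L0 → O/I/S/I on L0; bus BusRd; mem=10
  op14 P2: load  L3 → I/I/S/O on L3; bus BusRd; mem=17
  op15 P2: store L5 := 95 → I/I/M/I on L5; bus BusRdX; mem=60
  op16 P0: store L3 := 27 → M/I/I/I on L3; bus BusRdX Flush; mem=95
  op17 P3: store L3 := 57 → I/I/I/M on L3; bus BusRdX Flush; mem=27
  op18 P2: load  L3 → I/I/S/O on L3; bus BusRd; mem=27
  op19 P3: store L3 := 85 → I/I/I/M on L3; bus BusUpgr; mem=27
  op20 P0: load  L3 → S/I/I/O on L3; bus BusRd; mem=27
  op21 P2: load  L3 → S/I/S/O on L3; bus BusRd; mem=27
  op22 P3: store L3 := 93 → I/I/I/M on L3; bus BusUpgr; mem=27
  op23 P3: store L3 := 21 → I/I/I/M on L3; bus (none); mem=27
  op24 P1: store L3 := 99 → I/M/I/I on L3; bus BusRdX Flush; mem=21
  op25 P3: store L3 := 44 → I/I/I/M on L3; bus BusRdX Flush; mem=99
  op26 P1: load  L3 → I/S/I/O on L3; bus BusRd; mem=99
  op27 P0: store L3 := 16 → M/I/I/I on L3; bus BusRdX Flush; mem=44
  op28 P3: load  L3 → O/I/I/S on L3; bus BusRd; mem=44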